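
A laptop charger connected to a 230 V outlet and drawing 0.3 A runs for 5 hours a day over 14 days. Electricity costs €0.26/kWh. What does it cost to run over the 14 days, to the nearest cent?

€1.26

Power = 0.3 A × 230 V = 69 W = 0.069 kW
Runtime = 5 h/day × 14 days = 70 h
Energy = 0.069 kW × 70 h = 4.83 kWh
Cost = 4.83 kWh × €0.26/kWh = €1.26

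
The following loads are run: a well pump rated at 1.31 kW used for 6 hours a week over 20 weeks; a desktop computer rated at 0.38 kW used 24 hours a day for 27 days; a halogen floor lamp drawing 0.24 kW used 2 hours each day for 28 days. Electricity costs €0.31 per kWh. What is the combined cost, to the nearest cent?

€129.23

well pump: Runtime = 6 h/week × 20 weeks = 120 h
well pump: 1.31 kW × 120 h = 157.2 kWh
desktop computer: Runtime = 24 h × 27 = 648 h
desktop computer: 0.38 kW × 648 h = 246.24 kWh
halogen floor lamp: Runtime = 2 h/day × 28 days = 56 h
halogen floor lamp: 0.24 kW × 56 h = 13.44 kWh
Total energy = 416.88 kWh
Cost = 416.88 × €0.31 = €129.23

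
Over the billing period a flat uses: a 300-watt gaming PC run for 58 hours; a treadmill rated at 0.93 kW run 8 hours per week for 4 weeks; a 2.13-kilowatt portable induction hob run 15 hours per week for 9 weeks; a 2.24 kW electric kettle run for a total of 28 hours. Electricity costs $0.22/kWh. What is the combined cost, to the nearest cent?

gaming PC: 0.3 kW × 58 h = 17.4 kWh
treadmill: Runtime = 8 h/week × 4 weeks = 32 h
treadmill: 0.93 kW × 32 h = 29.76 kWh
portable induction hob: Runtime = 15 h/week × 9 weeks = 135 h
portable induction hob: 2.13 kW × 135 h = 287.55 kWh
electric kettle: 2.24 kW × 28 h = 62.72 kWh
Total energy = 397.43 kWh
Cost = 397.43 × $0.22 = $87.43

$87.43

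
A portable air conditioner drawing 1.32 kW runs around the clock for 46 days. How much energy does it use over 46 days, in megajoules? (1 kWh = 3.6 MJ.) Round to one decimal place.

5246.2 MJ

Runtime = 24 h × 46 = 1104 h
Energy = 1.32 kW × 1104 h = 1457.28 kWh
= 1457.28 × 3.6 MJ = 5246.2 MJ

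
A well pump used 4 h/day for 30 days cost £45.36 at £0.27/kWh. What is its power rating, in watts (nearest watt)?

1400 W

Energy = £45.36 ÷ £0.27/kWh = 168 kWh
Runtime = 4 h/day × 30 days = 120 h
Power = 168 kWh ÷ 120 h = 1.4 kW = 1400 W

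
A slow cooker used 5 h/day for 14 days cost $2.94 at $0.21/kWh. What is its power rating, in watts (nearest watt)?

Energy = $2.94 ÷ $0.21/kWh = 14 kWh
Runtime = 5 h/day × 14 days = 70 h
Power = 14 kWh ÷ 70 h = 0.2 kW = 200 W

200 W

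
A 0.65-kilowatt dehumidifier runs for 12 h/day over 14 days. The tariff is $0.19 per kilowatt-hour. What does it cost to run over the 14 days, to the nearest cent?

Runtime = 12 h/day × 14 days = 168 h
Energy = 0.65 kW × 168 h = 109.2 kWh
Cost = 109.2 kWh × $0.19/kWh = $20.75

$20.75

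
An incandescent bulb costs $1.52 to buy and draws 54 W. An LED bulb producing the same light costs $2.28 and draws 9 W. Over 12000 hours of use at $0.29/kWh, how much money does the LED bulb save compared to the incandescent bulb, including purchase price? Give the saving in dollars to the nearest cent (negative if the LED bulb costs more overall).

incandescent bulb: $1.52 + (54/1000) kW × 12000 h × $0.29 = $1.52 + $187.92 = $189.44
LED bulb: $2.28 + (9/1000) kW × 12000 h × $0.29 = $2.28 + $31.32 = $33.6
Saving = $189.44 − $33.6 = $155.84

$155.84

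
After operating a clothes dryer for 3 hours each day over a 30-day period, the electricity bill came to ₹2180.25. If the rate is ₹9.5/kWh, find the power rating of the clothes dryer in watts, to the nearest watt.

Energy = ₹2180.25 ÷ ₹9.5/kWh = 229.5 kWh
Runtime = 3 h/day × 30 days = 90 h
Power = 229.5 kWh ÷ 90 h = 2.55 kW = 2550 W

2550 W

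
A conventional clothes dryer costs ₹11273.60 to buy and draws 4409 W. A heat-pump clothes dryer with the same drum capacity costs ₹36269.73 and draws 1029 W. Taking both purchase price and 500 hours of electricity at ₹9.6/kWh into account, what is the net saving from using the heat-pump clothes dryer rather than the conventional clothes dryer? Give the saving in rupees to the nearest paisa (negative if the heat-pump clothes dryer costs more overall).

-₹8772.13

conventional clothes dryer: ₹11273.60 + (4409/1000) kW × 500 h × ₹9.6 = ₹11273.60 + ₹21163.2 = ₹32436.8
heat-pump clothes dryer: ₹36269.73 + (1029/1000) kW × 500 h × ₹9.6 = ₹36269.73 + ₹4939.2 = ₹41208.93
Saving = ₹32436.8 − ₹41208.93 = −₹8772.13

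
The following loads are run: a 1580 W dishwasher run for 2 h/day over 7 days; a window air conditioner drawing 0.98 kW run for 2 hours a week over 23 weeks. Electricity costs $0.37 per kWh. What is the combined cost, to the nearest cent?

$24.86

dishwasher: Runtime = 2 h/day × 7 days = 14 h
dishwasher: 1.58 kW × 14 h = 22.12 kWh
window air conditioner: Runtime = 2 h/week × 23 weeks = 46 h
window air conditioner: 0.98 kW × 46 h = 45.08 kWh
Total energy = 67.2 kWh
Cost = 67.2 × $0.37 = $24.86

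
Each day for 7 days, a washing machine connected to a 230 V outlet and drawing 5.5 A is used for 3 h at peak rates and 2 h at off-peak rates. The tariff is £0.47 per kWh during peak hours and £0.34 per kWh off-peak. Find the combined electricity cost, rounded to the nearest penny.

£18.51

Power = 5.5 A × 230 V = 1265 W = 1.265 kW
Peak energy = 1.265 kW × 3 h × 7 = 26.565 kWh
Off-peak energy = 1.265 kW × 2 h × 7 = 17.71 kWh
Cost = 26.565 × £0.47 + 17.71 × £0.34 = £12.48555 + £6.0214 = £18.51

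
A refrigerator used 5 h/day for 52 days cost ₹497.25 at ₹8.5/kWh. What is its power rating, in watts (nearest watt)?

225 W

Energy = ₹497.25 ÷ ₹8.5/kWh = 58.5 kWh
Runtime = 5 h/day × 52 days = 260 h
Power = 58.5 kWh ÷ 260 h = 0.225 kW = 225 W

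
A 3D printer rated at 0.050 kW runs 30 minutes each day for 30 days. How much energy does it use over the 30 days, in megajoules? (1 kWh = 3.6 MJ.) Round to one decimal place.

Runtime = 30 min × 30 = 900 min = 15 h
Energy = 0.05 kW × 15 h = 0.75 kWh
= 0.75 × 3.6 MJ = 2.7 MJ

2.7 MJ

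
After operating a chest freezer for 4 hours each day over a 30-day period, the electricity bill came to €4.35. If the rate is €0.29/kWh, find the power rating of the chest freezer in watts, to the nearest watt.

125 W

Energy = €4.35 ÷ €0.29/kWh = 15 kWh
Runtime = 4 h/day × 30 days = 120 h
Power = 15 kWh ÷ 120 h = 0.125 kW = 125 W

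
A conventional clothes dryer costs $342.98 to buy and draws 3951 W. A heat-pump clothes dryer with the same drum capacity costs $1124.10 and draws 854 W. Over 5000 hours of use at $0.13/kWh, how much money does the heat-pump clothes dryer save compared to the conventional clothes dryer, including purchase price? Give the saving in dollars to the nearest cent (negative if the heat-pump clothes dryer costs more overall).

$1231.93

conventional clothes dryer: $342.98 + (3951/1000) kW × 5000 h × $0.13 = $342.98 + $2568.15 = $2911.13
heat-pump clothes dryer: $1124.10 + (854/1000) kW × 5000 h × $0.13 = $1124.10 + $555.1 = $1679.2
Saving = $2911.13 − $1679.2 = $1231.93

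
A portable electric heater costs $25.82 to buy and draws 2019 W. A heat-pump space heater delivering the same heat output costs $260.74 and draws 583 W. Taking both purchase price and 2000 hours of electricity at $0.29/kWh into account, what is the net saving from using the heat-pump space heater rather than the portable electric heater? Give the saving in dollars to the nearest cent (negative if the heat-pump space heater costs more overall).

portable electric heater: $25.82 + (2019/1000) kW × 2000 h × $0.29 = $25.82 + $1171.02 = $1196.84
heat-pump space heater: $260.74 + (583/1000) kW × 2000 h × $0.29 = $260.74 + $338.14 = $598.88
Saving = $1196.84 − $598.88 = $597.96

$597.96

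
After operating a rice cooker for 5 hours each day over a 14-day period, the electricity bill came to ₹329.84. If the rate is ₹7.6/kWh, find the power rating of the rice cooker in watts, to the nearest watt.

Energy = ₹329.84 ÷ ₹7.6/kWh = 43.4 kWh
Runtime = 5 h/day × 14 days = 70 h
Power = 43.4 kWh ÷ 70 h = 0.62 kW = 620 W

620 W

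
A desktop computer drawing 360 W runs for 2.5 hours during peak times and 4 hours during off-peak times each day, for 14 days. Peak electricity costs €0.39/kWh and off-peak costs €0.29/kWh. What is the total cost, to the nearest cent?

€10.76

Peak energy = 0.36 kW × 2.5 h × 14 = 12.6 kWh
Off-peak energy = 0.36 kW × 4 h × 14 = 20.16 kWh
Cost = 12.6 × €0.39 + 20.16 × €0.29 = €4.914 + €5.8464 = €10.76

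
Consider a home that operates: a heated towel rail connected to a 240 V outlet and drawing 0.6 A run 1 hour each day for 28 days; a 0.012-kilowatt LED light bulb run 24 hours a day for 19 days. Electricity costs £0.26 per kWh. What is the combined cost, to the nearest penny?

£2.47

heated towel rail: Power = 0.6 A × 240 V = 144 W = 0.144 kW
heated towel rail: Runtime = 1 h/day × 28 days = 28 h
heated towel rail: 0.144 kW × 28 h = 4.032 kWh
LED light bulb: Runtime = 24 h × 19 = 456 h
LED light bulb: 0.012 kW × 456 h = 5.472 kWh
Total energy = 9.504 kWh
Cost = 9.504 × £0.26 = £2.47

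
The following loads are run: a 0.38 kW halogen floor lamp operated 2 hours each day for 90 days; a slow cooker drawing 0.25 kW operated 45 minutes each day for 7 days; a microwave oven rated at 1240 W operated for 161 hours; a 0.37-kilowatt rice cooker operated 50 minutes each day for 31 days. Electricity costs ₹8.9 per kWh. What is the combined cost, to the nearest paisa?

₹2482.31

halogen floor lamp: Runtime = 2 h/day × 90 days = 180 h
halogen floor lamp: 0.38 kW × 180 h = 68.4 kWh
slow cooker: Runtime = 45 min × 7 = 315 min = 5.25 h
slow cooker: 0.25 kW × 5.25 h = 1.3125 kWh
microwave oven: 1.24 kW × 161 h = 199.64 kWh
rice cooker: Runtime = 50 min × 31 = 1550 min = 25.833333… h
rice cooker: 0.37 kW × 25.833333… h = 9.558333… kWh
Total energy = 278.910833… kWh
Cost = 278.910833… × ₹8.9 = ₹2482.31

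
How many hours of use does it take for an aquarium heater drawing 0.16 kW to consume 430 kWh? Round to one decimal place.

2687.5 h

Hours = 430 kWh ÷ 0.16 kW = 2687.5 h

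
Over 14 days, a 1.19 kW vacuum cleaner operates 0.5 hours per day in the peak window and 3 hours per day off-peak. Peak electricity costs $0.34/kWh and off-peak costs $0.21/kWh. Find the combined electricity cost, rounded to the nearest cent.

$13.33

Peak energy = 1.19 kW × 0.5 h × 14 = 8.33 kWh
Off-peak energy = 1.19 kW × 3 h × 14 = 49.98 kWh
Cost = 8.33 × $0.34 + 49.98 × $0.21 = $2.8322 + $10.4958 = $13.33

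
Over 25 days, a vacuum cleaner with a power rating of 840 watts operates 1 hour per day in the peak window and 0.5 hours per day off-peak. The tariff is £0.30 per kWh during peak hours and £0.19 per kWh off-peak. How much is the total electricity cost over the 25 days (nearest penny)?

£8.30

Peak energy = 0.84 kW × 1 h × 25 = 21 kWh
Off-peak energy = 0.84 kW × 0.5 h × 25 = 10.5 kWh
Cost = 21 × £0.30 + 10.5 × £0.19 = £6.3 + £1.995 = £8.30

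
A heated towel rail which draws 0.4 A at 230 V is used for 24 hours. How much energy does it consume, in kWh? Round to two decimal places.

2.21 kWh

Power = 0.4 A × 230 V = 92 W = 0.092 kW
Energy = 0.092 kW × 24 h = 2.208 kWh ≈ 2.21 kWh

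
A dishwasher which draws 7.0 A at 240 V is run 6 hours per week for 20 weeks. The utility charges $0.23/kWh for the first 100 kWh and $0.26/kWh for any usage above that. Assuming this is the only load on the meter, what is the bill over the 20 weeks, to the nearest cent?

$49.42

Power = 7.0 A × 240 V = 1680 W = 1.68 kW
Runtime = 6 h/week × 20 weeks = 120 h
Energy = 1.68 kW × 120 h = 201.6 kWh
Tier 1 (0–100 kWh): 100 × $0.23 = $23
Above 100 kWh: 101.6 × $0.26 = $26.416
Bill = $49.42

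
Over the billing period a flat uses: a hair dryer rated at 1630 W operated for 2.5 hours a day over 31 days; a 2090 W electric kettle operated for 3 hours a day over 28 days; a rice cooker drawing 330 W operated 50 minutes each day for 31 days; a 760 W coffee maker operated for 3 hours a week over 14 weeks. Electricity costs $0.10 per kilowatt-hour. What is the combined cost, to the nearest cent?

$34.23

hair dryer: Runtime = 2.5 h/day × 31 days = 77.5 h
hair dryer: 1.63 kW × 77.5 h = 126.325 kWh
electric kettle: Runtime = 3 h/day × 28 days = 84 h
electric kettle: 2.09 kW × 84 h = 175.56 kWh
rice cooker: Runtime = 50 min × 31 = 1550 min = 25.833333… h
rice cooker: 0.33 kW × 25.833333… h = 8.525 kWh
coffee maker: Runtime = 3 h/week × 14 weeks = 42 h
coffee maker: 0.76 kW × 42 h = 31.92 kWh
Total energy = 342.33 kWh
Cost = 342.33 × $0.10 = $34.23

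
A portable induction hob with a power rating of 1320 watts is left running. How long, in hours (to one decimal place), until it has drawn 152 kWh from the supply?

115.2 h

Hours = 152 kWh ÷ 1.32 kW = 115.2 h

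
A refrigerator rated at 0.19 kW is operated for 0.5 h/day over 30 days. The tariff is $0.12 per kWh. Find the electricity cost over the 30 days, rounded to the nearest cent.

$0.34

Runtime = 0.5 h/day × 30 days = 15 h
Energy = 0.19 kW × 15 h = 2.85 kWh
Cost = 2.85 kWh × $0.12/kWh = $0.34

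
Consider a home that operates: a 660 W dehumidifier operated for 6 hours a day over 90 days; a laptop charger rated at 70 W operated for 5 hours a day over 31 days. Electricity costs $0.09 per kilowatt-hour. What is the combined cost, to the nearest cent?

$33.05

dehumidifier: Runtime = 6 h/day × 90 days = 540 h
dehumidifier: 0.66 kW × 540 h = 356.4 kWh
laptop charger: Runtime = 5 h/day × 31 days = 155 h
laptop charger: 0.07 kW × 155 h = 10.85 kWh
Total energy = 367.25 kWh
Cost = 367.25 × $0.09 = $33.05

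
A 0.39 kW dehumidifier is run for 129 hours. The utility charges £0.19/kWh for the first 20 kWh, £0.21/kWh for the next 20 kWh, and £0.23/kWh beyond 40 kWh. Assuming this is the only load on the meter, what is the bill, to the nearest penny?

£10.37

Energy = 0.39 kW × 129 h = 50.31 kWh
Tier 1 (0–20 kWh): 20 × £0.19 = £3.8
Tier 2 (20–40 kWh): 20 × £0.21 = £4.2
Above 40 kWh: 10.31 × £0.23 = £2.3713
Bill = £10.37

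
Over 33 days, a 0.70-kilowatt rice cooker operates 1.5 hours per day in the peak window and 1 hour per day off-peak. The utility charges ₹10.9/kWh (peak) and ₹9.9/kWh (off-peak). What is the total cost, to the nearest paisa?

₹606.38

Peak energy = 0.7 kW × 1.5 h × 33 = 34.65 kWh
Off-peak energy = 0.7 kW × 1 h × 33 = 23.1 kWh
Cost = 34.65 × ₹10.9 + 23.1 × ₹9.9 = ₹377.685 + ₹228.69 = ₹606.38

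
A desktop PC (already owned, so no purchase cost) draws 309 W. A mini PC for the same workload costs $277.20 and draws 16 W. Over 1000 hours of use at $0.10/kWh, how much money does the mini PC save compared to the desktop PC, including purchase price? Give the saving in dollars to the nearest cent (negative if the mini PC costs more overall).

-$247.90

desktop PC: $0.00 + (309/1000) kW × 1000 h × $0.10 = $0.00 + $30.9 = $30.9
mini PC: $277.20 + (16/1000) kW × 1000 h × $0.10 = $277.20 + $1.6 = $278.8
Saving = $30.9 − $278.8 = −$247.9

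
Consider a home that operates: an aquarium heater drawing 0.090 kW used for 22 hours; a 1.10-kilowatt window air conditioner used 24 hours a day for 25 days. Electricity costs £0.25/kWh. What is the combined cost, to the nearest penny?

£165.50

aquarium heater: 0.09 kW × 22 h = 1.98 kWh
window air conditioner: Runtime = 24 h × 25 = 600 h
window air conditioner: 1.1 kW × 600 h = 660 kWh
Total energy = 661.98 kWh
Cost = 661.98 × £0.25 = £165.50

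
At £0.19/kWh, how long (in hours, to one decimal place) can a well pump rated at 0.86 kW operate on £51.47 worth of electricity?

Energy available = £51.47 ÷ £0.19/kWh = 270.8947 kWh
Hours = 270.8947 kWh ÷ 0.86 kW = 315.0 h

315.0 h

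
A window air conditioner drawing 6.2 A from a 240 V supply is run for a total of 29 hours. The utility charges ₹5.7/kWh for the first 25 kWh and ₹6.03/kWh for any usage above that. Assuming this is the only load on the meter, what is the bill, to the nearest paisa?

Power = 6.2 A × 240 V = 1488 W = 1.488 kW
Energy = 1.488 kW × 29 h = 43.152 kWh
Tier 1 (0–25 kWh): 25 × ₹5.7 = ₹142.5
Above 25 kWh: 18.152 × ₹6.03 = ₹109.45656
Bill = ₹251.96

₹251.96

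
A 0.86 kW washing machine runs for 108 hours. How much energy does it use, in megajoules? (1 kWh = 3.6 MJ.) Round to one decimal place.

334.4 MJ

Energy = 0.86 kW × 108 h = 92.88 kWh
= 92.88 × 3.6 MJ = 334.4 MJ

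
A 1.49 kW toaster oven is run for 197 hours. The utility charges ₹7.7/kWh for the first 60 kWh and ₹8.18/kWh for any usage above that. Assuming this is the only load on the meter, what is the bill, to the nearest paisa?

Energy = 1.49 kW × 197 h = 293.53 kWh
Tier 1 (0–60 kWh): 60 × ₹7.7 = ₹462
Above 60 kWh: 233.53 × ₹8.18 = ₹1910.2754
Bill = ₹2372.28

₹2372.28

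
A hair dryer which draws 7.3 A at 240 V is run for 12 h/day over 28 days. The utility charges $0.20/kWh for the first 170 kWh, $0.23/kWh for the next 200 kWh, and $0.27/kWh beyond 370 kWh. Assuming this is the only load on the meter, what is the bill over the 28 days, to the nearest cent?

$139.04

Power = 7.3 A × 240 V = 1752 W = 1.752 kW
Runtime = 12 h/day × 28 days = 336 h
Energy = 1.752 kW × 336 h = 588.672 kWh
Tier 1 (0–170 kWh): 170 × $0.20 = $34
Tier 2 (170–370 kWh): 200 × $0.23 = $46
Above 370 kWh: 218.672 × $0.27 = $59.04144
Bill = $139.04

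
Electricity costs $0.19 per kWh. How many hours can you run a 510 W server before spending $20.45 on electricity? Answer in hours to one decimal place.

Energy available = $20.45 ÷ $0.19/kWh = 107.6316 kWh
Hours = 107.6316 kWh ÷ 0.51 kW = 211.0 h

211.0 h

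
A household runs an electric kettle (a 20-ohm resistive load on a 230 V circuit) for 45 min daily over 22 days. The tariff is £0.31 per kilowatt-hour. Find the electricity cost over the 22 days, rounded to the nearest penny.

Power = V²/R = 230²/20 = 2645 W = 2.645 kW
Runtime = 45 min × 22 = 990 min = 16.5 h
Energy = 2.645 kW × 16.5 h = 43.6425 kWh
Cost = 43.6425 kWh × £0.31/kWh = £13.53

£13.53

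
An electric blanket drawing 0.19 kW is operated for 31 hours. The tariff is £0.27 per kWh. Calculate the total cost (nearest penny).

Energy = 0.19 kW × 31 h = 5.89 kWh
Cost = 5.89 kWh × £0.27/kWh = £1.59

£1.59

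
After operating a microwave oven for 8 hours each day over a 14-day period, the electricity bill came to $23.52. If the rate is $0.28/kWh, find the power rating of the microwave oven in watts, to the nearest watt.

750 W

Energy = $23.52 ÷ $0.28/kWh = 84 kWh
Runtime = 8 h/day × 14 days = 112 h
Power = 84 kWh ÷ 112 h = 0.75 kW = 750 W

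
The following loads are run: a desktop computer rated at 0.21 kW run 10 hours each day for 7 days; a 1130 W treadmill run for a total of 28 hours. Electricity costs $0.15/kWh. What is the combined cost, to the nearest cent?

desktop computer: Runtime = 10 h/day × 7 days = 70 h
desktop computer: 0.21 kW × 70 h = 14.7 kWh
treadmill: 1.13 kW × 28 h = 31.64 kWh
Total energy = 46.34 kWh
Cost = 46.34 × $0.15 = $6.95

$6.95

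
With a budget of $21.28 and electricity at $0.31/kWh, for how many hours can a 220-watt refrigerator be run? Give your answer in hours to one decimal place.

Energy available = $21.28 ÷ $0.31/kWh = 68.6452 kWh
Hours = 68.6452 kWh ÷ 0.22 kW = 312.0 h

312.0 h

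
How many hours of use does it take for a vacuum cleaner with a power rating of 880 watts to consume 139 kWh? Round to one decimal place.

Hours = 139 kWh ÷ 0.88 kW = 158.0 h

158.0 h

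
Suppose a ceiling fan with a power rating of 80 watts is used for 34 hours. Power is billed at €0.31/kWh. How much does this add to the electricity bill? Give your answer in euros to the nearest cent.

€0.84

Energy = 0.08 kW × 34 h = 2.72 kWh
Cost = 2.72 kWh × €0.31/kWh = €0.84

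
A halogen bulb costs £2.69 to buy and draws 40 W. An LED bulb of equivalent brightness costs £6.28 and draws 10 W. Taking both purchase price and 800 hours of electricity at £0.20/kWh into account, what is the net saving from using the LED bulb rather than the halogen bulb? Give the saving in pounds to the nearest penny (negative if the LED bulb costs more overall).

£1.21

halogen bulb: £2.69 + (40/1000) kW × 800 h × £0.20 = £2.69 + £6.4 = £9.09
LED bulb: £6.28 + (10/1000) kW × 800 h × £0.20 = £6.28 + £1.6 = £7.88
Saving = £9.09 − £7.88 = £1.21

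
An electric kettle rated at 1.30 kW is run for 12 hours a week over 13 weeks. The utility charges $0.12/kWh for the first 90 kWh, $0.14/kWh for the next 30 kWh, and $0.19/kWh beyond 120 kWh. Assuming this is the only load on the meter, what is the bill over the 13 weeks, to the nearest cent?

Runtime = 12 h/week × 13 weeks = 156 h
Energy = 1.3 kW × 156 h = 202.8 kWh
Tier 1 (0–90 kWh): 90 × $0.12 = $10.8
Tier 2 (90–120 kWh): 30 × $0.14 = $4.2
Above 120 kWh: 82.8 × $0.19 = $15.732
Bill = $30.73

$30.73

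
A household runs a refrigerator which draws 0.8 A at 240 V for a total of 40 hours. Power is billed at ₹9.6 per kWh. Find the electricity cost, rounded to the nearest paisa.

Power = 0.8 A × 240 V = 192 W = 0.192 kW
Energy = 0.192 kW × 40 h = 7.68 kWh
Cost = 7.68 kWh × ₹9.6/kWh = ₹73.73

₹73.73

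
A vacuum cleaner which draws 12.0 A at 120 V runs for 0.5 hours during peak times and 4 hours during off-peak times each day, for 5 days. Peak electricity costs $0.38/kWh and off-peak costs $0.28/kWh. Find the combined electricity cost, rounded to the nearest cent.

$9.43

Power = 12.0 A × 120 V = 1440 W = 1.44 kW
Peak energy = 1.44 kW × 0.5 h × 5 = 3.6 kWh
Off-peak energy = 1.44 kW × 4 h × 5 = 28.8 kWh
Cost = 3.6 × $0.38 + 28.8 × $0.28 = $1.368 + $8.064 = $9.43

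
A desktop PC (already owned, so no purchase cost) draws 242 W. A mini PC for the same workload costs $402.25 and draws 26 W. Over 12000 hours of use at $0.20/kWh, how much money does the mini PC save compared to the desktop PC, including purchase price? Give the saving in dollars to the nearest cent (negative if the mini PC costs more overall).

$116.15

desktop PC: $0.00 + (242/1000) kW × 12000 h × $0.20 = $0.00 + $580.8 = $580.8
mini PC: $402.25 + (26/1000) kW × 12000 h × $0.20 = $402.25 + $62.4 = $464.65
Saving = $580.8 − $464.65 = $116.15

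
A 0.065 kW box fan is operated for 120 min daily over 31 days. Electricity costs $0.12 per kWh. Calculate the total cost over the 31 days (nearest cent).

$0.48

Runtime = 120 min × 31 = 3720 min = 62 h
Energy = 0.065 kW × 62 h = 4.03 kWh
Cost = 4.03 kWh × $0.12/kWh = $0.48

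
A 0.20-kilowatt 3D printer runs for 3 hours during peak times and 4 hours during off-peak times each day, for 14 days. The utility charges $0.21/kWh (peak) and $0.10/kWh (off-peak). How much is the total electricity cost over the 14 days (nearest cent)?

Peak energy = 0.2 kW × 3 h × 14 = 8.4 kWh
Off-peak energy = 0.2 kW × 4 h × 14 = 11.2 kWh
Cost = 8.4 × $0.21 + 11.2 × $0.10 = $1.764 + $1.12 = $2.88

$2.88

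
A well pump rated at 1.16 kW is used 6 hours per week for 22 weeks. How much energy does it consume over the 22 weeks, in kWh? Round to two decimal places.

153.12 kWh

Runtime = 6 h/week × 22 weeks = 132 h
Energy = 1.16 kW × 132 h = 153.12 kWh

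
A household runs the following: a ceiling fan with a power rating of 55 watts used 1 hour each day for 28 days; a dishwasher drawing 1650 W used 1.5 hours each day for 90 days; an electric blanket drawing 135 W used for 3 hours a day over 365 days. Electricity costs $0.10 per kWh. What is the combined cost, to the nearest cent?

ceiling fan: Runtime = 1 h/day × 28 days = 28 h
ceiling fan: 0.055 kW × 28 h = 1.54 kWh
dishwasher: Runtime = 1.5 h/day × 90 days = 135 h
dishwasher: 1.65 kW × 135 h = 222.75 kWh
electric blanket: Runtime = 3 h/day × 365 days = 1095 h
electric blanket: 0.135 kW × 1095 h = 147.825 kWh
Total energy = 372.115 kWh
Cost = 372.115 × $0.10 = $37.21

$37.21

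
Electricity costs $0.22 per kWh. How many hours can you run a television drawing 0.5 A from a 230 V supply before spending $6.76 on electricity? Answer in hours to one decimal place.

267.2 h

Power = 0.5 A × 230 V = 115 W = 0.115 kW
Energy available = $6.76 ÷ $0.22/kWh = 30.7273 kWh
Hours = 30.7273 kWh ÷ 0.115 kW = 267.2 h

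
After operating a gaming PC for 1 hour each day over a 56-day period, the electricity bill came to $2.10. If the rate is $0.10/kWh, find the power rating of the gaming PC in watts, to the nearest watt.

Energy = $2.10 ÷ $0.10/kWh = 21 kWh
Runtime = 1 h/day × 56 days = 56 h
Power = 21 kWh ÷ 56 h = 0.375 kW = 375 W

375 W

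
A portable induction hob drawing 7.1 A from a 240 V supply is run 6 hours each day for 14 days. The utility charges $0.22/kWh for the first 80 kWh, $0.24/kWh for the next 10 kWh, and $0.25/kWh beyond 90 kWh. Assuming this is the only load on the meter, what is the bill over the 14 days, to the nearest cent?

Power = 7.1 A × 240 V = 1704 W = 1.704 kW
Runtime = 6 h/day × 14 days = 84 h
Energy = 1.704 kW × 84 h = 143.136 kWh
Tier 1 (0–80 kWh): 80 × $0.22 = $17.6
Tier 2 (80–90 kWh): 10 × $0.24 = $2.4
Above 90 kWh: 53.136 × $0.25 = $13.284
Bill = $33.28

$33.28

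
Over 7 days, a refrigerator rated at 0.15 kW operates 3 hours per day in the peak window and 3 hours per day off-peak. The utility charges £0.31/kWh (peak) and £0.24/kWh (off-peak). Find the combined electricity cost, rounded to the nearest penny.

£1.73

Peak energy = 0.15 kW × 3 h × 7 = 3.15 kWh
Off-peak energy = 0.15 kW × 3 h × 7 = 3.15 kWh
Cost = 3.15 × £0.31 + 3.15 × £0.24 = £0.9765 + £0.756 = £1.73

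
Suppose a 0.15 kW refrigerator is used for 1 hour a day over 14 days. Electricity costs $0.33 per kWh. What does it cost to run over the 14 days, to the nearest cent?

Runtime = 1 h/day × 14 days = 14 h
Energy = 0.15 kW × 14 h = 2.1 kWh
Cost = 2.1 kWh × $0.33/kWh = $0.69

$0.69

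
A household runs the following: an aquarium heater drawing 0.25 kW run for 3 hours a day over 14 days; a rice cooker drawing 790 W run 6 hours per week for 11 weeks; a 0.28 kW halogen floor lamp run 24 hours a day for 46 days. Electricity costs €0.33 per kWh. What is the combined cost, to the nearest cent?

aquarium heater: Runtime = 3 h/day × 14 days = 42 h
aquarium heater: 0.25 kW × 42 h = 10.5 kWh
rice cooker: Runtime = 6 h/week × 11 weeks = 66 h
rice cooker: 0.79 kW × 66 h = 52.14 kWh
halogen floor lamp: Runtime = 24 h × 46 = 1104 h
halogen floor lamp: 0.28 kW × 1104 h = 309.12 kWh
Total energy = 371.76 kWh
Cost = 371.76 × €0.33 = €122.68

€122.68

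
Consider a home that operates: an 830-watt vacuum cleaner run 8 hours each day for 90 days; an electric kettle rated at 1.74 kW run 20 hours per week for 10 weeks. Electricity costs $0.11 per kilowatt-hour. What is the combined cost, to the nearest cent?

$104.02

vacuum cleaner: Runtime = 8 h/day × 90 days = 720 h
vacuum cleaner: 0.83 kW × 720 h = 597.6 kWh
electric kettle: Runtime = 20 h/week × 10 weeks = 200 h
electric kettle: 1.74 kW × 200 h = 348 kWh
Total energy = 945.6 kWh
Cost = 945.6 × $0.11 = $104.02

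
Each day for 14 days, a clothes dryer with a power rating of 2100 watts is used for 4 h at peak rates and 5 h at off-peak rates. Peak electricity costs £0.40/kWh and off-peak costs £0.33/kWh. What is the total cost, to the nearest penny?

Peak energy = 2.1 kW × 4 h × 14 = 117.6 kWh
Off-peak energy = 2.1 kW × 5 h × 14 = 147 kWh
Cost = 117.6 × £0.40 + 147 × £0.33 = £47.04 + £48.51 = £95.55

£95.55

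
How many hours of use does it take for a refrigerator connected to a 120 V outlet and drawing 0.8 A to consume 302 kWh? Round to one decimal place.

3145.8 h

Power = 0.8 A × 120 V = 96 W = 0.096 kW
Hours = 302 kWh ÷ 0.096 kW = 3145.8 h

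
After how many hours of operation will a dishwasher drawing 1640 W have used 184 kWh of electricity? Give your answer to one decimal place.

112.2 h

Hours = 184 kWh ÷ 1.64 kW = 112.2 h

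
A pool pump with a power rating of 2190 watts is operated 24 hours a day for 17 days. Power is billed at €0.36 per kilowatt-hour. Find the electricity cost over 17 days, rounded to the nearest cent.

Runtime = 24 h × 17 = 408 h
Energy = 2.19 kW × 408 h = 893.52 kWh
Cost = 893.52 kWh × €0.36/kWh = €321.67

€321.67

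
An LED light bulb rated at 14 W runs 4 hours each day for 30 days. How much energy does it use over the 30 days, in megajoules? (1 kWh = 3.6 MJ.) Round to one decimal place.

6.0 MJ

Runtime = 4 h/day × 30 days = 120 h
Energy = 0.014 kW × 120 h = 1.68 kWh
= 1.68 × 3.6 MJ = 6.0 MJ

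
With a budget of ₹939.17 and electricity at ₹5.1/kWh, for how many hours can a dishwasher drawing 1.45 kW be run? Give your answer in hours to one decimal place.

Energy available = ₹939.17 ÷ ₹5.1/kWh = 184.151 kWh
Hours = 184.151 kWh ÷ 1.45 kW = 127.0 h

127.0 h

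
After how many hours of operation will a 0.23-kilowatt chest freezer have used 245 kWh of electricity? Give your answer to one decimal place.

Hours = 245 kWh ÷ 0.23 kW = 1065.2 h

1065.2 h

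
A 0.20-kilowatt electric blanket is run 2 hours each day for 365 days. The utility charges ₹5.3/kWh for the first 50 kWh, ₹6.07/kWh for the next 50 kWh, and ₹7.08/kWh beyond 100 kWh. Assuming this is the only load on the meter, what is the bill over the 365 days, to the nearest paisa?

₹894.18

Runtime = 2 h/day × 365 days = 730 h
Energy = 0.2 kW × 730 h = 146 kWh
Tier 1 (0–50 kWh): 50 × ₹5.3 = ₹265
Tier 2 (50–100 kWh): 50 × ₹6.07 = ₹303.5
Above 100 kWh: 46 × ₹7.08 = ₹325.68
Bill = ₹894.18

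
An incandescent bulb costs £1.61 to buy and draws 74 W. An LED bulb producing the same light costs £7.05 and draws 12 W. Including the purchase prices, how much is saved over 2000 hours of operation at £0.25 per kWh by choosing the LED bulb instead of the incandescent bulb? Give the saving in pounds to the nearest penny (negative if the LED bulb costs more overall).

£25.56

incandescent bulb: £1.61 + (74/1000) kW × 2000 h × £0.25 = £1.61 + £37 = £38.61
LED bulb: £7.05 + (12/1000) kW × 2000 h × £0.25 = £7.05 + £6 = £13.05
Saving = £38.61 − £13.05 = £25.56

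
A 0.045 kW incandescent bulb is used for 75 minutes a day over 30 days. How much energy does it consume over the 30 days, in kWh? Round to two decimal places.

1.69 kWh

Runtime = 75 min × 30 = 2250 min = 37.5 h
Energy = 0.045 kW × 37.5 h = 1.6875 kWh ≈ 1.69 kWh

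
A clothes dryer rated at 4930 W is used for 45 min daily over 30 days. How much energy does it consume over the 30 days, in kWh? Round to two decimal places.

110.93 kWh

Runtime = 45 min × 30 = 1350 min = 22.5 h
Energy = 4.93 kW × 22.5 h = 110.925 kWh ≈ 110.93 kWh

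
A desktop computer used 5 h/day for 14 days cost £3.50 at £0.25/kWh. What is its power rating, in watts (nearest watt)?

Energy = £3.50 ÷ £0.25/kWh = 14 kWh
Runtime = 5 h/day × 14 days = 70 h
Power = 14 kWh ÷ 70 h = 0.2 kW = 200 W

200 W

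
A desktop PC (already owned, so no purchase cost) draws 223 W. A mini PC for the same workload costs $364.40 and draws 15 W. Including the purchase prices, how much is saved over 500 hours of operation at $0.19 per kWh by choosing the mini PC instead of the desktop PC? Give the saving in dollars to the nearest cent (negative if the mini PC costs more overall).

desktop PC: $0.00 + (223/1000) kW × 500 h × $0.19 = $0.00 + $21.185 = $21.185
mini PC: $364.40 + (15/1000) kW × 500 h × $0.19 = $364.40 + $1.425 = $365.825
Saving = $21.185 − $365.825 = −$344.64

-$344.64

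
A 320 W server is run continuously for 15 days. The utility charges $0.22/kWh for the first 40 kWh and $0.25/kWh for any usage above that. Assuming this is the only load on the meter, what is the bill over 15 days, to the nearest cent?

Runtime = 24 h × 15 = 360 h
Energy = 0.32 kW × 360 h = 115.2 kWh
Tier 1 (0–40 kWh): 40 × $0.22 = $8.8
Above 40 kWh: 75.2 × $0.25 = $18.8
Bill = $27.60

$27.60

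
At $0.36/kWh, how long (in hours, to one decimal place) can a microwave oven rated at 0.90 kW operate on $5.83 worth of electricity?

Energy available = $5.83 ÷ $0.36/kWh = 16.1944 kWh
Hours = 16.1944 kWh ÷ 0.9 kW = 18.0 h

18.0 h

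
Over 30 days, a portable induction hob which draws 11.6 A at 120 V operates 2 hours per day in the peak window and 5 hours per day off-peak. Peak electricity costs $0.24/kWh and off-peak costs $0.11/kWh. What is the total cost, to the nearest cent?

Power = 11.6 A × 120 V = 1392 W = 1.392 kW
Peak energy = 1.392 kW × 2 h × 30 = 83.52 kWh
Off-peak energy = 1.392 kW × 5 h × 30 = 208.8 kWh
Cost = 83.52 × $0.24 + 208.8 × $0.11 = $20.0448 + $22.968 = $43.01

$43.01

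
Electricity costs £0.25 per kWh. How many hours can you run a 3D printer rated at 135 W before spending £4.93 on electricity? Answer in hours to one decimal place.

Energy available = £4.93 ÷ £0.25/kWh = 19.72 kWh
Hours = 19.72 kWh ÷ 0.135 kW = 146.1 h

146.1 h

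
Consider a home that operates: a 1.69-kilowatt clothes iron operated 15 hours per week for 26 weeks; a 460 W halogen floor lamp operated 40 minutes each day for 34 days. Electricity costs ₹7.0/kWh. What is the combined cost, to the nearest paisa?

₹4686.69

clothes iron: Runtime = 15 h/week × 26 weeks = 390 h
clothes iron: 1.69 kW × 390 h = 659.1 kWh
halogen floor lamp: Runtime = 40 min × 34 = 1360 min = 22.666666… h
halogen floor lamp: 0.46 kW × 22.666666… h = 10.426666… kWh
Total energy = 669.526666… kWh
Cost = 669.526666… × ₹7.0 = ₹4686.69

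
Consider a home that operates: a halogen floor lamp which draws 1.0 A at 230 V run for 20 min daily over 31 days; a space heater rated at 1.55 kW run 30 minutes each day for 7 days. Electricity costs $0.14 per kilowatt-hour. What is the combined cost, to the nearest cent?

halogen floor lamp: Power = 1.0 A × 230 V = 230 W = 0.23 kW
halogen floor lamp: Runtime = 20 min × 31 = 620 min = 10.333333… h
halogen floor lamp: 0.23 kW × 10.333333… h = 2.376666… kWh
space heater: Runtime = 30 min × 7 = 210 min = 3.5 h
space heater: 1.55 kW × 3.5 h = 5.425 kWh
Total energy = 7.801666… kWh
Cost = 7.801666… × $0.14 = $1.09

$1.09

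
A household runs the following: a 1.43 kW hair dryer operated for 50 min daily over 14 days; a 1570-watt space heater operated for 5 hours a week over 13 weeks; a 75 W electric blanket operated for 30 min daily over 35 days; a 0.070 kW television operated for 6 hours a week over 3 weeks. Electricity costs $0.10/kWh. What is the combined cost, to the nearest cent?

$12.13

hair dryer: Runtime = 50 min × 14 = 700 min = 11.666666… h
hair dryer: 1.43 kW × 11.666666… h = 16.683333… kWh
space heater: Runtime = 5 h/week × 13 weeks = 65 h
space heater: 1.57 kW × 65 h = 102.05 kWh
electric blanket: Runtime = 30 min × 35 = 1050 min = 17.5 h
electric blanket: 0.075 kW × 17.5 h = 1.3125 kWh
television: Runtime = 6 h/week × 3 weeks = 18 h
television: 0.07 kW × 18 h = 1.26 kWh
Total energy = 121.305833… kWh
Cost = 121.305833… × $0.10 = $12.13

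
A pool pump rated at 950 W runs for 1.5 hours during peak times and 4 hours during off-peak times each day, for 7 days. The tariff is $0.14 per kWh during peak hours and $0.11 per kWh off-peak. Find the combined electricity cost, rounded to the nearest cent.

$4.32

Peak energy = 0.95 kW × 1.5 h × 7 = 9.975 kWh
Off-peak energy = 0.95 kW × 4 h × 7 = 26.6 kWh
Cost = 9.975 × $0.14 + 26.6 × $0.11 = $1.3965 + $2.926 = $4.32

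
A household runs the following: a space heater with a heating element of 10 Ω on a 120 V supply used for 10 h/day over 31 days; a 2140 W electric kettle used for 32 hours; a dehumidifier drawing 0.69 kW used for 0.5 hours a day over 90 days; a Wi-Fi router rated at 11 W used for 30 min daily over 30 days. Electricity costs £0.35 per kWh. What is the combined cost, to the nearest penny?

£191.13

space heater: Power = V²/R = 120²/10 = 1440 W = 1.44 kW
space heater: Runtime = 10 h/day × 31 days = 310 h
space heater: 1.44 kW × 310 h = 446.4 kWh
electric kettle: 2.14 kW × 32 h = 68.48 kWh
dehumidifier: Runtime = 0.5 h/day × 90 days = 45 h
dehumidifier: 0.69 kW × 45 h = 31.05 kWh
Wi-Fi router: Runtime = 30 min × 30 = 900 min = 15 h
Wi-Fi router: 0.011 kW × 15 h = 0.165 kWh
Total energy = 546.095 kWh
Cost = 546.095 × £0.35 = £191.13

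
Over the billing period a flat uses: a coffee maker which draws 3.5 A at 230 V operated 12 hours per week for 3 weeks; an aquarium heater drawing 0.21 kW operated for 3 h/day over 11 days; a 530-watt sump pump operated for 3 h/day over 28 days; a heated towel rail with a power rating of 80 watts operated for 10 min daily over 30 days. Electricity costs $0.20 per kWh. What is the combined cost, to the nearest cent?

coffee maker: Power = 3.5 A × 230 V = 805 W = 0.805 kW
coffee maker: Runtime = 12 h/week × 3 weeks = 36 h
coffee maker: 0.805 kW × 36 h = 28.98 kWh
aquarium heater: Runtime = 3 h/day × 11 days = 33 h
aquarium heater: 0.21 kW × 33 h = 6.93 kWh
sump pump: Runtime = 3 h/day × 28 days = 84 h
sump pump: 0.53 kW × 84 h = 44.52 kWh
heated towel rail: Runtime = 10 min × 30 = 300 min = 5 h
heated towel rail: 0.08 kW × 5 h = 0.4 kWh
Total energy = 80.83 kWh
Cost = 80.83 × $0.20 = $16.17

$16.17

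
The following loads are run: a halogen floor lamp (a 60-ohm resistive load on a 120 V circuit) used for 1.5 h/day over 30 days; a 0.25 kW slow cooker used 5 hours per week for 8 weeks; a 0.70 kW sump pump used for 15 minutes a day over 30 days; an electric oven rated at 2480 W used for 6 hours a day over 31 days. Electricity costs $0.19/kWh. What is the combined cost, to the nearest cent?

halogen floor lamp: Power = V²/R = 120²/60 = 240 W = 0.24 kW
halogen floor lamp: Runtime = 1.5 h/day × 30 days = 45 h
halogen floor lamp: 0.24 kW × 45 h = 10.8 kWh
slow cooker: Runtime = 5 h/week × 8 weeks = 40 h
slow cooker: 0.25 kW × 40 h = 10 kWh
sump pump: Runtime = 15 min × 30 = 450 min = 7.5 h
sump pump: 0.7 kW × 7.5 h = 5.25 kWh
electric oven: Runtime = 6 h/day × 31 days = 186 h
electric oven: 2.48 kW × 186 h = 461.28 kWh
Total energy = 487.33 kWh
Cost = 487.33 × $0.19 = $92.59

$92.59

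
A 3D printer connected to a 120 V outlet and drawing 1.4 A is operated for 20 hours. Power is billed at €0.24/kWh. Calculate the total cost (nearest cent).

€0.81

Power = 1.4 A × 120 V = 168 W = 0.168 kW
Energy = 0.168 kW × 20 h = 3.36 kWh
Cost = 3.36 kWh × €0.24/kWh = €0.81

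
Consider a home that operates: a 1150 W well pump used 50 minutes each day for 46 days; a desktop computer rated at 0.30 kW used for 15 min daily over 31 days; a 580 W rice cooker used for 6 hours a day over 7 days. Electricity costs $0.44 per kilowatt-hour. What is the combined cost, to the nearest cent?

well pump: Runtime = 50 min × 46 = 2300 min = 38.333333… h
well pump: 1.15 kW × 38.333333… h = 44.083333… kWh
desktop computer: Runtime = 15 min × 31 = 465 min = 7.75 h
desktop computer: 0.3 kW × 7.75 h = 2.325 kWh
rice cooker: Runtime = 6 h/day × 7 days = 42 h
rice cooker: 0.58 kW × 42 h = 24.36 kWh
Total energy = 70.768333… kWh
Cost = 70.768333… × $0.44 = $31.14

$31.14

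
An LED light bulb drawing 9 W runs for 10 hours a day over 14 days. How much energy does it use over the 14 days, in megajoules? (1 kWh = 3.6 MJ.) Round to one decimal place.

Runtime = 10 h/day × 14 days = 140 h
Energy = 0.009 kW × 140 h = 1.26 kWh
= 1.26 × 3.6 MJ = 4.5 MJ

4.5 MJ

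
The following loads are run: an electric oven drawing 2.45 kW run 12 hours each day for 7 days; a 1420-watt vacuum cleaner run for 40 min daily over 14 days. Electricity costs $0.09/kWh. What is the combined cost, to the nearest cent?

$19.71

electric oven: Runtime = 12 h/day × 7 days = 84 h
electric oven: 2.45 kW × 84 h = 205.8 kWh
vacuum cleaner: Runtime = 40 min × 14 = 560 min = 9.333333… h
vacuum cleaner: 1.42 kW × 9.333333… h = 13.253333… kWh
Total energy = 219.053333… kWh
Cost = 219.053333… × $0.09 = $19.71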